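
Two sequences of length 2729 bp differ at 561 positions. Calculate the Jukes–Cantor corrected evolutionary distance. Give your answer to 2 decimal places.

0.24

p = 561/2729 ≈ 0.20557.
d = −(3/4) ln(1 − 4p/3) = −0.75 ln(1 − 0.274093) = −0.75 ln(0.725907)
  = −0.75 × (-0.320333) = 0.240250 substitutions/site.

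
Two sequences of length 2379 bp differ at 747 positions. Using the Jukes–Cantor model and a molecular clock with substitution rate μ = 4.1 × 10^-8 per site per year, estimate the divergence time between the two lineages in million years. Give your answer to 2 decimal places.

4.96

p = 747/2379 ≈ 0.313997.
d = −(3/4) ln(1 − 4p/3) = −0.75 ln(1 − 0.418663) = −0.75 ln(0.581337)
  = −0.75 × (-0.542425) = 0.406819 substitutions/site.
Under a molecular clock d = 2μt, so t = d/(2μ) = 0.406819 / (2 × 4.1 × 10^-8) = 4.96 million years.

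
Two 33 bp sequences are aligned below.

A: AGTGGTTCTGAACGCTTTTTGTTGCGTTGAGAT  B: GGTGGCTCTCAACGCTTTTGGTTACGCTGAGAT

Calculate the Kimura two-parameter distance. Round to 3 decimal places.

Of 33 sites, 4 differences are transitions and 2 are transversions, so P = 4/33 ≈ 0.121212 and Q = 2/33 ≈ 0.060606.
Under the Kimura two-parameter model, d = −½ ln(1 − 2P − Q) − ¼ ln(1 − 2Q).
1 − 2P − Q = 0.69697, giving −½ ln(0.69697) = 0.180506.
1 − 2Q = 0.878788, giving −¼ ln(0.878788) = 0.032303.
d = 0.180506 + 0.032303 = 0.212809.

0.213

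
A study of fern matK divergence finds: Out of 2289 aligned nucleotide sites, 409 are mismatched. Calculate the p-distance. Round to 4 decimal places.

0.1787

p = 409/2289 = 0.178680… ≈ 0.1787 (to 4 d.p.).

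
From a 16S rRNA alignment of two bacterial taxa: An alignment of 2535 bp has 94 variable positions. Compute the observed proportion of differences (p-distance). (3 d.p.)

0.037

p = 94/2535 = 0.037080… ≈ 0.037 (to 3 d.p.).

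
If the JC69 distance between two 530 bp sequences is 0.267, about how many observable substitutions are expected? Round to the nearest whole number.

Invert JC69: p = (3/4)(1 − e^(−4d/3)) = 0.75 × (1 − e^(-0.356)) = 0.75 × (1 − 0.700473) = 0.224645.
Expected differing sites = pL ≈ 0.224645 × 530 = 119.06185 ≈ 119.

119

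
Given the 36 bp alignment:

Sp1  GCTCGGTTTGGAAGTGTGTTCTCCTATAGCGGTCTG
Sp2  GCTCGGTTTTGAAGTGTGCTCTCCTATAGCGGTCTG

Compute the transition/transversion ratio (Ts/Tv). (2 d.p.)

1.00

Transitions are A↔G and C↔T; transversions are all other mismatches.
Transitions: 1. Transversions: 1.
R = 1/1 = 1.00.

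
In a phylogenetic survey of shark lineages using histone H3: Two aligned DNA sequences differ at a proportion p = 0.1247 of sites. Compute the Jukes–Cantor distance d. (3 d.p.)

d = −(3/4) ln(1 − 4p/3) = −0.75 ln(1 − 0.166267) = −0.75 ln(0.833733)
  = −0.75 × (-0.181842) = 0.136382 substitutions/site.

0.136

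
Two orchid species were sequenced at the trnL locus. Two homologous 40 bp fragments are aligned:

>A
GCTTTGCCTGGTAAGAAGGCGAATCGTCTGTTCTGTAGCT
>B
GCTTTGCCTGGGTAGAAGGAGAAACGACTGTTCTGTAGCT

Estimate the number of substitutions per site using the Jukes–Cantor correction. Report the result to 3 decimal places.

0.137

The sequences differ at 5 of 40 sites (12, 13, 20, 24, 27), so p = 5/40 = 0.125.
d = −(3/4) ln(1 − 4p/3) = −0.75 ln(1 − 0.166667) = −0.75 ln(0.833333)
  = −0.75 × (-0.182322) = 0.136742 substitutions/site.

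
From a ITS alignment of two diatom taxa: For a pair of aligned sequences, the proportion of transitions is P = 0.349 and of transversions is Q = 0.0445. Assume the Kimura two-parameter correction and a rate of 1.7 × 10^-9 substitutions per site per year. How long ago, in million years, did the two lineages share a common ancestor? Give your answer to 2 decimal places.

206.37

Under the Kimura two-parameter model, d = −½ ln(1 − 2P − Q) − ¼ ln(1 − 2Q).
1 − 2P − Q = 0.2575, giving −½ ln(0.2575) = 0.678368.
1 − 2Q = 0.911, giving −¼ ln(0.911) = 0.023303.
d = 0.678368 + 0.023303 = 0.701671.
Under a molecular clock d = 2μt, so t = d/(2μ) = 0.701671 / (2 × 1.7 × 10^-9) = 206.37 million years.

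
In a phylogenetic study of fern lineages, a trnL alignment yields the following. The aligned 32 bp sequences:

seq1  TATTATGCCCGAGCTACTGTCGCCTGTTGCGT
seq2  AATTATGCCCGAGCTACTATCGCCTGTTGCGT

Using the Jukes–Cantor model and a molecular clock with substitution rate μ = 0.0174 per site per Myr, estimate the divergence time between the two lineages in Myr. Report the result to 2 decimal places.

1.88

The sequences differ at 2 of 32 sites (1, 19), so p = 2/32 = 0.0625.
d = −(3/4) ln(1 − 4p/3) = −0.75 ln(1 − 0.083333) = −0.75 ln(0.916667)
  = −0.75 × (-0.087011) = 0.065258 substitutions/site.
Under a molecular clock d = 2μt, so t = d/(2μ) = 0.065258 / (2 × 0.0174) = 1.88 Myr.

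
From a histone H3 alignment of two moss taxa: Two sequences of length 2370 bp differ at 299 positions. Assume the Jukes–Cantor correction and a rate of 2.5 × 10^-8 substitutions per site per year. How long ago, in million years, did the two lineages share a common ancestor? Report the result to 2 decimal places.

p = 299/2370 ≈ 0.12616.
d = −(3/4) ln(1 − 4p/3) = −0.75 ln(1 − 0.168213) = −0.75 ln(0.831787)
  = −0.75 × (-0.184179) = 0.138134 substitutions/site.
Under a molecular clock d = 2μt, so t = d/(2μ) = 0.138134 / (2 × 2.5 × 10^-8) = 2.76 million years.

2.76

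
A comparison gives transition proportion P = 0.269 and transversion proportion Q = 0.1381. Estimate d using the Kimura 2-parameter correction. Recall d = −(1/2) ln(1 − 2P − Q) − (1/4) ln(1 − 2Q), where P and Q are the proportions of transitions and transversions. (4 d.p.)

Under the Kimura two-parameter model, d = −½ ln(1 − 2P − Q) − ¼ ln(1 − 2Q).
1 − 2P − Q = 0.3239, giving −½ ln(0.3239) = 0.563660.
1 − 2Q = 0.7238, giving −¼ ln(0.7238) = 0.080810.
d = 0.563660 + 0.080810 = 0.644470.

0.6445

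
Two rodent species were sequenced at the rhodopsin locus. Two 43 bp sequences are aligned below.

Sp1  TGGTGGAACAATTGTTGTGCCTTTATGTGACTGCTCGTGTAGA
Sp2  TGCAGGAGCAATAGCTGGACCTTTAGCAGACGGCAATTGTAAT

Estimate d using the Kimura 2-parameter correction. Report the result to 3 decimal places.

Of 43 sites, 4 differences are transitions and 12 are transversions, so P = 4/43 ≈ 0.093023 and Q = 12/43 ≈ 0.27907.
Under the Kimura two-parameter model, d = −½ ln(1 − 2P − Q) − ¼ ln(1 − 2Q).
1 − 2P − Q = 0.534884, giving −½ ln(0.534884) = 0.312853.
1 − 2Q = 0.44186, giving −¼ ln(0.44186) = 0.204191.
d = 0.312853 + 0.204191 = 0.517044.

0.517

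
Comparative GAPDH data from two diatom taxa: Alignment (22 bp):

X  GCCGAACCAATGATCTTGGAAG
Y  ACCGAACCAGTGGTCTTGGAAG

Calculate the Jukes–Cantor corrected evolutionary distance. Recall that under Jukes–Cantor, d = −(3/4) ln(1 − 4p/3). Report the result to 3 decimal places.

The sequences differ at 3 of 22 sites (1, 10, 13), so p = 3/22 ≈ 0.136364.
d = −(3/4) ln(1 − 4p/3) = −0.75 ln(1 − 0.181819) = −0.75 ln(0.818181)
  = −0.75 × (-0.200672) = 0.150504 substitutions/site.

0.151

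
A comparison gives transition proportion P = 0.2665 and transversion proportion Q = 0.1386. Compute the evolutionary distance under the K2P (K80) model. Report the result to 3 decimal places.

Under the Kimura two-parameter model, d = −½ ln(1 − 2P − Q) − ¼ ln(1 − 2Q).
1 − 2P − Q = 0.3284, giving −½ ln(0.3284) = 0.556761.
1 − 2Q = 0.7228, giving −¼ ln(0.7228) = 0.081156.
d = 0.556761 + 0.081156 = 0.637917.

0.638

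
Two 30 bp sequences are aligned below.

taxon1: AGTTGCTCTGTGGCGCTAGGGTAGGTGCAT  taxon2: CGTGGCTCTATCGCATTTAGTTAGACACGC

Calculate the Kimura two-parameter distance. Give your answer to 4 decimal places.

Of 30 sites, 9 differences are transitions and 5 are transversions, so P = 9/30 = 0.3 and Q = 5/30 ≈ 0.166667.
Under the Kimura two-parameter model, d = −½ ln(1 − 2P − Q) − ¼ ln(1 − 2Q).
1 − 2P − Q = 0.233333, giving −½ ln(0.233333) = 0.727644.
1 − 2Q = 0.666666, giving −¼ ln(0.666666) = 0.101367.
d = 0.727644 + 0.101367 = 0.829011.

0.8290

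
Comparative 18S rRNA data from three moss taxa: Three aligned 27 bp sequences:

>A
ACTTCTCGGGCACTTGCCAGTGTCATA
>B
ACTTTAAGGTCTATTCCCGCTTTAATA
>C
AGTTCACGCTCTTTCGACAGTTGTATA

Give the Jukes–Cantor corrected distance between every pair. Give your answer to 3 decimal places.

A–B: 11/27 sites differ → p ≈ 0.407407, d = −0.75 ln(1 − 0.543209) = 0.587647 ≈ 0.588.
A–C: 11/27 sites differ → p ≈ 0.407407, d = −0.75 ln(1 − 0.543209) = 0.587647 ≈ 0.588.
B–C: 12/27 sites differ → p ≈ 0.444444, d = −0.75 ln(1 − 0.592592) = 0.673455 ≈ 0.673.

d(A,B) = 0.588, d(A,C) = 0.588, d(B,C) = 0.673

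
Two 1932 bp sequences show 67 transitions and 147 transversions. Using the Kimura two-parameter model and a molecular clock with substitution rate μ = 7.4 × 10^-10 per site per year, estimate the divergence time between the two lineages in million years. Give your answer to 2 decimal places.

80.98

P = 67/1932 ≈ 0.034679 and Q = 147/1932 ≈ 0.076087.
Under the Kimura two-parameter model, d = −½ ln(1 − 2P − Q) − ¼ ln(1 − 2Q).
1 − 2P − Q = 0.854555, giving −½ ln(0.854555) = 0.078587.
1 − 2Q = 0.847826, giving −¼ ln(0.847826) = 0.041270.
d = 0.078587 + 0.041270 = 0.119857.
Under a molecular clock d = 2μt, so t = d/(2μ) = 0.119857 / (2 × 7.4 × 10^-10) = 80.98 million years.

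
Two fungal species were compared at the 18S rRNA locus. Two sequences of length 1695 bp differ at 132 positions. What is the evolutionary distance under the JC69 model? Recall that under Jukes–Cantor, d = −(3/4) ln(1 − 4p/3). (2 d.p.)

0.08

p = 132/1695 ≈ 0.077876.
d = −(3/4) ln(1 − 4p/3) = −0.75 ln(1 − 0.103835) = −0.75 ln(0.896165)
  = −0.75 × (-0.109631) = 0.082223 substitutions/site.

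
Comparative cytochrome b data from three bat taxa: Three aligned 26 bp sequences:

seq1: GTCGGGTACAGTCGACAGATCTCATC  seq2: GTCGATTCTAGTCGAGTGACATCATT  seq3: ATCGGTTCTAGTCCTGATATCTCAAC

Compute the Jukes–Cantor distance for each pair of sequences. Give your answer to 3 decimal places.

d(seq1,seq2) = 0.464, d(seq1,seq3) = 0.464, d(seq2,seq3) = 0.539

seq1–seq2: 9/26 sites differ → p ≈ 0.346154, d = −0.75 ln(1 − 0.461539) = 0.464280 ≈ 0.464.
seq1–seq3: 9/26 sites differ → p ≈ 0.346154, d = −0.75 ln(1 − 0.461539) = 0.464280 ≈ 0.464.
seq2–seq3: 10/26 sites differ → p ≈ 0.384615, d = −0.75 ln(1 − 0.51282) = 0.539341 ≈ 0.539.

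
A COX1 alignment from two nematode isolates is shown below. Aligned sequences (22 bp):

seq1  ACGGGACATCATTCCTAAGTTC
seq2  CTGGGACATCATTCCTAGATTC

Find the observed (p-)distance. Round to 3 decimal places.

The sequences differ at 4 of 22 positions (sites 1, 2, 18, 19).
p = 4/22 = 0.181818… ≈ 0.182 (to 3 d.p.).

0.182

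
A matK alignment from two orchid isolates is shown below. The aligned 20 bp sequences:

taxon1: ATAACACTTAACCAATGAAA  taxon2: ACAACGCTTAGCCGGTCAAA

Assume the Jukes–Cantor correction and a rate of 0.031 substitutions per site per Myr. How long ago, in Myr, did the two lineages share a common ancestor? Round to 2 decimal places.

6.18

The sequences differ at 6 of 20 sites (2, 6, 11, 14, 15, 17), so p = 6/20 = 0.3.
d = −(3/4) ln(1 − 4p/3) = −0.75 ln(1 − 0.4) = −0.75 ln(0.6)
  = −0.75 × (-0.510826) = 0.383120 substitutions/site.
Under a molecular clock d = 2μt, so t = d/(2μ) = 0.383120 / (2 × 0.031) = 6.18 Myr.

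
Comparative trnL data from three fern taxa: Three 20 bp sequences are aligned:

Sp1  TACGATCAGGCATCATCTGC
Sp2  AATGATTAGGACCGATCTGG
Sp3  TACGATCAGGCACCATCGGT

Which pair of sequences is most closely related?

Sp1 and Sp3

Sp1–Sp2: 8/20 differ, p = 0.400, d = 0.572.
Sp1–Sp3: 3/20 differ, p = 0.150, d = 0.167.
Sp2–Sp3: 8/20 differ, p = 0.400, d = 0.572.
The smallest distance is between Sp1 and Sp3.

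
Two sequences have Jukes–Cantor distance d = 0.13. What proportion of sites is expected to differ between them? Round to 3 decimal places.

p = (3/4)(1 − e^(−4d/3)) = 0.75 × (1 − e^(-0.173333)) = 0.75 × (1 − 0.840858) = 0.119357.

0.119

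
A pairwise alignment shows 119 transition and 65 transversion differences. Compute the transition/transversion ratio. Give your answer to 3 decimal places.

R = 119/65 = 1.830769… ≈ 1.831 (to 3 d.p.).

1.831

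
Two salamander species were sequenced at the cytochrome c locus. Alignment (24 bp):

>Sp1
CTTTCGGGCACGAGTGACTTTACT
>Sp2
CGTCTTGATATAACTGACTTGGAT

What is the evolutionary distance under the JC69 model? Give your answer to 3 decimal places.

0.824

The sequences differ at 12 of 24 sites, so p = 12/24 = 0.5.
d = −(3/4) ln(1 − 4p/3) = −0.75 ln(1 − 0.666667) = −0.75 ln(0.333333)
  = −0.75 × (-1.098613) = 0.823960 substitutions/site.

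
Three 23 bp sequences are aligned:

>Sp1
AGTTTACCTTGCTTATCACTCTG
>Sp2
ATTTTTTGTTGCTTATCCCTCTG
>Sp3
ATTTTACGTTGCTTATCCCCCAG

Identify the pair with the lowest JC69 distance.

Sp2 and Sp3

Sp1–Sp2: 5/23 differ, p = 0.217, d = 0.257.
Sp1–Sp3: 5/23 differ, p = 0.217, d = 0.257.
Sp2–Sp3: 4/23 differ, p = 0.174, d = 0.198.
The smallest distance is between Sp2 and Sp3.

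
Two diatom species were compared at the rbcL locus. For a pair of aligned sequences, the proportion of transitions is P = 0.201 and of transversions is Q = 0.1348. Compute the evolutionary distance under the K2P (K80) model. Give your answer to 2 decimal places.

Under the Kimura two-parameter model, d = −½ ln(1 − 2P − Q) − ¼ ln(1 − 2Q).
1 − 2P − Q = 0.4632, giving −½ ln(0.4632) = 0.384798.
1 − 2Q = 0.7304, giving −¼ ln(0.7304) = 0.078541.
d = 0.384798 + 0.078541 = 0.463339.

0.46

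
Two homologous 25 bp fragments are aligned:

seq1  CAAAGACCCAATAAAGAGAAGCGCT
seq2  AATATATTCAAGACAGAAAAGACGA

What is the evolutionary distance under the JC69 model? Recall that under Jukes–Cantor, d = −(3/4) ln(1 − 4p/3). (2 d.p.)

The sequences differ at 12 of 25 sites, so p = 12/25 = 0.48.
d = −(3/4) ln(1 − 4p/3) = −0.75 ln(1 − 0.64) = −0.75 ln(0.36)
  = −0.75 × (-1.021651) = 0.766238 substitutions/site.

0.77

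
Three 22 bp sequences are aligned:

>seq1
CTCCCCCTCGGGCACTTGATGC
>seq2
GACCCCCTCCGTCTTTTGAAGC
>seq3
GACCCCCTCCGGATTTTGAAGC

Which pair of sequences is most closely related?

seq1–seq2: 7/22 differ, p = 0.318, d = 0.414.
seq1–seq3: 7/22 differ, p = 0.318, d = 0.414.
seq2–seq3: 2/22 differ, p = 0.091, d = 0.097.
The smallest distance is between seq2 and seq3.

seq2 and seq3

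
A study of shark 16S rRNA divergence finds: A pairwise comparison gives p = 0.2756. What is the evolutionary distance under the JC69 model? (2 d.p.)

d = −(3/4) ln(1 − 4p/3) = −0.75 ln(1 − 0.367467) = −0.75 ln(0.632533)
  = −0.75 × (-0.458023) = 0.343517 substitutions/site.

0.34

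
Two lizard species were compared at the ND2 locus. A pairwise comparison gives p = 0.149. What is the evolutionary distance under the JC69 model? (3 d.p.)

0.166

d = −(3/4) ln(1 − 4p/3) = −0.75 ln(1 − 0.198667) = −0.75 ln(0.801333)
  = −0.75 × (-0.221479) = 0.166109 substitutions/site.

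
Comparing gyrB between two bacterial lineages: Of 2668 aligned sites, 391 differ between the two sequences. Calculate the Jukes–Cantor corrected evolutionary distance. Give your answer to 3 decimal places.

p = 391/2668 ≈ 0.146552.
d = −(3/4) ln(1 − 4p/3) = −0.75 ln(1 − 0.195403) = −0.75 ln(0.804597)
  = −0.75 × (-0.217414) = 0.163061 substitutions/site.

0.163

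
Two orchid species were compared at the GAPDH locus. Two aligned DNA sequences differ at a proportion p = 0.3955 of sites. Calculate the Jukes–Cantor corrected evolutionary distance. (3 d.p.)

d = −(3/4) ln(1 − 4p/3) = −0.75 ln(1 − 0.527333) = −0.75 ln(0.472667)
  = −0.75 × (-0.749364) = 0.562023 substitutions/site.

0.562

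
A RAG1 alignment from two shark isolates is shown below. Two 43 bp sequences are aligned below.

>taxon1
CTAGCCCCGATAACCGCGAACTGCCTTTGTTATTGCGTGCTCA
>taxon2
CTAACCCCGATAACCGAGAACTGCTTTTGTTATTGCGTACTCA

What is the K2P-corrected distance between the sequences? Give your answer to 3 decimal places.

Of 43 sites, 3 differences are transitions and 1 are transversions, so P = 3/43 ≈ 0.069767 and Q = 1/43 ≈ 0.023256.
Under the Kimura two-parameter model, d = −½ ln(1 − 2P − Q) − ¼ ln(1 − 2Q).
1 − 2P − Q = 0.83721, giving −½ ln(0.83721) = 0.088840.
1 − 2Q = 0.953488, giving −¼ ln(0.953488) = 0.011907.
d = 0.088840 + 0.011907 = 0.100747.

0.101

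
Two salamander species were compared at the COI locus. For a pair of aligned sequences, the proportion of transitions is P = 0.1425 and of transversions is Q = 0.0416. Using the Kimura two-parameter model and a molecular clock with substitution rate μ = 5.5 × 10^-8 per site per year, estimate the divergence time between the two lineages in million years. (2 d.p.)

1.99

Under the Kimura two-parameter model, d = −½ ln(1 − 2P − Q) − ¼ ln(1 − 2Q).
1 − 2P − Q = 0.6734, giving −½ ln(0.6734) = 0.197708.
1 − 2Q = 0.9168, giving −¼ ln(0.9168) = 0.021716.
d = 0.197708 + 0.021716 = 0.219424.
Under a molecular clock d = 2μt, so t = d/(2μ) = 0.219424 / (2 × 5.5 × 10^-8) = 1.99 million years.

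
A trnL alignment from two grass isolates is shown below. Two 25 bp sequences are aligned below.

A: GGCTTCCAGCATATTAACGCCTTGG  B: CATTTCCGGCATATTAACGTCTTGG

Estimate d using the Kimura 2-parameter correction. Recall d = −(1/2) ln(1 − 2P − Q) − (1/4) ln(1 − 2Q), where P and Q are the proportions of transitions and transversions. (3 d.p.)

0.244

Of 25 sites, 4 differences are transitions and 1 are transversions, so P = 4/25 = 0.16 and Q = 1/25 = 0.04.
Under the Kimura two-parameter model, d = −½ ln(1 − 2P − Q) − ¼ ln(1 − 2Q).
1 − 2P − Q = 0.64, giving −½ ln(0.64) = 0.223144.
1 − 2Q = 0.92, giving −¼ ln(0.92) = 0.020845.
d = 0.223144 + 0.020845 = 0.243989.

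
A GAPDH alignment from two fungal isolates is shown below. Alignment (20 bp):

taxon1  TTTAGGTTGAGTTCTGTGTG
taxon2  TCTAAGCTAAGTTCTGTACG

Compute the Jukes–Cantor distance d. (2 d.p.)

0.38

The sequences differ at 6 of 20 sites (2, 5, 7, 9, 18, 19), so p = 6/20 = 0.3.
d = −(3/4) ln(1 − 4p/3) = −0.75 ln(1 − 0.4) = −0.75 ln(0.6)
  = −0.75 × (-0.510826) = 0.383120 substitutions/site.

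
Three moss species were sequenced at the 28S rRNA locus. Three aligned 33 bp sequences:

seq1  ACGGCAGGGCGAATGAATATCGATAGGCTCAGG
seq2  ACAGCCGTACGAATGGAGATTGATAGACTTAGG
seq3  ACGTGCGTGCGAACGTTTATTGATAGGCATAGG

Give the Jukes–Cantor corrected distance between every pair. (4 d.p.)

d(seq1,seq2) = 0.3390, d(seq1,seq3) = 0.3882, d(seq2,seq3) = 0.3882

seq1–seq2: 9/33 sites differ → p ≈ 0.272727, d = −0.75 ln(1 − 0.363636) = 0.338988 ≈ 0.3390.
seq1–seq3: 10/33 sites differ → p ≈ 0.30303, d = −0.75 ln(1 − 0.40404) = 0.388186 ≈ 0.3882.
seq2–seq3: 10/33 sites differ → p ≈ 0.30303, d = −0.75 ln(1 − 0.40404) = 0.388186 ≈ 0.3882.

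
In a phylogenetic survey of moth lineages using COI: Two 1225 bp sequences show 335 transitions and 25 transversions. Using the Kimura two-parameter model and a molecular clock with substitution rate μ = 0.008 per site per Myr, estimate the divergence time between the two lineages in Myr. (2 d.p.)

26.83

P = 335/1225 ≈ 0.273469 and Q = 25/1225 ≈ 0.020408.
Under the Kimura two-parameter model, d = −½ ln(1 − 2P − Q) − ¼ ln(1 − 2Q).
1 − 2P − Q = 0.432654, giving −½ ln(0.432654) = 0.418908.
1 − 2Q = 0.959184, giving −¼ ln(0.959184) = 0.010418.
d = 0.418908 + 0.010418 = 0.429326.
Under a molecular clock d = 2μt, so t = d/(2μ) = 0.429326 / (2 × 0.008) = 26.83 Myr.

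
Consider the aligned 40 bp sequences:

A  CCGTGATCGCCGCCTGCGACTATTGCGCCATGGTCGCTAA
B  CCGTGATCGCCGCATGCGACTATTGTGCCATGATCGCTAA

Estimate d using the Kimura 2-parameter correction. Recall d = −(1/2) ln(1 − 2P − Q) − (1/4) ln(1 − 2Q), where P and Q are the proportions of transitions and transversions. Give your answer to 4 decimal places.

0.0796

Of 40 sites, 2 differences are transitions and 1 are transversions, so P = 2/40 = 0.05 and Q = 1/40 = 0.025.
Under the Kimura two-parameter model, d = −½ ln(1 − 2P − Q) − ¼ ln(1 − 2Q).
1 − 2P − Q = 0.875, giving −½ ln(0.875) = 0.066766.
1 − 2Q = 0.95, giving −¼ ln(0.95) = 0.012823.
d = 0.066766 + 0.012823 = 0.079589.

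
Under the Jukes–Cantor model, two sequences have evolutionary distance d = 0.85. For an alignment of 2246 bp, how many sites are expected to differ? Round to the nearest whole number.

1142

Invert JC69: p = (3/4)(1 − e^(−4d/3)) = 0.75 × (1 − e^(-1.133333)) = 0.75 × (1 − 0.321958) = 0.508532.
Expected differing sites = pL ≈ 0.508532 × 2246 = 1142.162872 ≈ 1142.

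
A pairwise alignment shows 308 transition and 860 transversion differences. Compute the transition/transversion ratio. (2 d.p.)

R = 308/860 = 0.358139… ≈ 0.36 (to 2 d.p.).

0.36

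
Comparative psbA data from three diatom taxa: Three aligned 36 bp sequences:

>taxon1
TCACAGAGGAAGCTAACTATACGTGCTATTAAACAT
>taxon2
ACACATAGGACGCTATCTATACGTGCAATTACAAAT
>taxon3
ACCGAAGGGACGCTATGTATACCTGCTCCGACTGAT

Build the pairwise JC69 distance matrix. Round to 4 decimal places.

taxon1–taxon2: 7/36 sites differ → p ≈ 0.194444, d = −0.75 ln(1 − 0.259259) = 0.225078 ≈ 0.2251.
taxon1–taxon3: 15/36 sites differ → p ≈ 0.416667, d = −0.75 ln(1 − 0.555556) = 0.608198 ≈ 0.6082.
taxon2–taxon3: 12/36 sites differ → p ≈ 0.333333, d = −0.75 ln(1 − 0.444444) = 0.440839 ≈ 0.4408.

d(taxon1,taxon2) = 0.2251, d(taxon1,taxon3) = 0.6082, d(taxon2,taxon3) = 0.4408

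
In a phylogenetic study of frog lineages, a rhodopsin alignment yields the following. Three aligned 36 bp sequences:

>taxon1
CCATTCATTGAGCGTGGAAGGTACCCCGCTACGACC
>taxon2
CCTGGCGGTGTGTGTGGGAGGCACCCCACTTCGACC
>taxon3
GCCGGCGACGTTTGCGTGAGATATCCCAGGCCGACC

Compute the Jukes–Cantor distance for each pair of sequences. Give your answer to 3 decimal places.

d(taxon1,taxon2) = 0.392, d(taxon1,taxon3) = 0.912, d(taxon2,taxon3) = 0.493

taxon1–taxon2: 11/36 sites differ → p ≈ 0.305556, d = −0.75 ln(1 − 0.407408) = 0.392437 ≈ 0.392.
taxon1–taxon3: 19/36 sites differ → p ≈ 0.527778, d = −0.75 ln(1 − 0.703704) = 0.912297 ≈ 0.912.
taxon2–taxon3: 13/36 sites differ → p ≈ 0.361111, d = −0.75 ln(1 − 0.481481) = 0.492584 ≈ 0.493.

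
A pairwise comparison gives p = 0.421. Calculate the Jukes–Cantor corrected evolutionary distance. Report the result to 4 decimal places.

d = −(3/4) ln(1 − 4p/3) = −0.75 ln(1 − 0.561333) = −0.75 ln(0.438667)
  = −0.75 × (-0.824015) = 0.618011 substitutions/site.

0.6180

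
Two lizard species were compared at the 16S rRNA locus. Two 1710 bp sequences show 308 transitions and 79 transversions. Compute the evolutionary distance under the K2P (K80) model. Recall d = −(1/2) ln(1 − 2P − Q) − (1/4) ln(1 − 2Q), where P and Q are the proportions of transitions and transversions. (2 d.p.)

P = 308/1710 ≈ 0.180117 and Q = 79/1710 ≈ 0.046199.
Under the Kimura two-parameter model, d = −½ ln(1 − 2P − Q) − ¼ ln(1 − 2Q).
1 − 2P − Q = 0.593567, giving −½ ln(0.593567) = 0.260803.
1 − 2Q = 0.907602, giving −¼ ln(0.907602) = 0.024237.
d = 0.260803 + 0.024237 = 0.285040.

0.29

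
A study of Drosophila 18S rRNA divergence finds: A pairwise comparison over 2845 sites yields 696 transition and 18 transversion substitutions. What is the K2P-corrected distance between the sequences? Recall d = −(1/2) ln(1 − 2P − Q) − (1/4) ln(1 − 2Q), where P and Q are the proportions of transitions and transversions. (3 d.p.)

P = 696/2845 ≈ 0.24464 and Q = 18/2845 ≈ 0.006327.
Under the Kimura two-parameter model, d = −½ ln(1 − 2P − Q) − ¼ ln(1 − 2Q).
1 − 2P − Q = 0.504393, giving −½ ln(0.504393) = 0.342200.
1 − 2Q = 0.987346, giving −¼ ln(0.987346) = 0.003184.
d = 0.342200 + 0.003184 = 0.345384.

0.345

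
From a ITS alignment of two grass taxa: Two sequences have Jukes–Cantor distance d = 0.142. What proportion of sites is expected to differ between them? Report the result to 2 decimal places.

0.13

p = (3/4)(1 − e^(−4d/3)) = 0.75 × (1 − e^(-0.189333)) = 0.75 × (1 − 0.827511) = 0.129367.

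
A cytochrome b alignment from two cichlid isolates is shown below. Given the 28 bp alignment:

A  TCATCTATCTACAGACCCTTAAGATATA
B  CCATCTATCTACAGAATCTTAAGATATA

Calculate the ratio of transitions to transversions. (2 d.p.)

Transitions are A↔G and C↔T; transversions are all other mismatches.
Transitions: 2. Transversions: 1.
R = 2/1 = 2.00.

2.00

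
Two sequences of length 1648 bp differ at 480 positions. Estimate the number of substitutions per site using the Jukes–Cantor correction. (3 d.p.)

0.369

p = 480/1648 ≈ 0.291262.
d = −(3/4) ln(1 − 4p/3) = −0.75 ln(1 − 0.388349) = −0.75 ln(0.611651)
  = −0.75 × (-0.491593) = 0.368695 substitutions/site.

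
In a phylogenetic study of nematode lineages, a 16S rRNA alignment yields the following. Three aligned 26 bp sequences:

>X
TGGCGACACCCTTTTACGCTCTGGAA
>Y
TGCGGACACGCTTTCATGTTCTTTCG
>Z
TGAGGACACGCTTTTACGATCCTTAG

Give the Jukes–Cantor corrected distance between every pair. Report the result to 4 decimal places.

X–Y: 10/26 sites differ → p ≈ 0.384615, d = −0.75 ln(1 − 0.51282) = 0.539341 ≈ 0.5393.
X–Z: 8/26 sites differ → p ≈ 0.307692, d = −0.75 ln(1 − 0.410256) = 0.396050 ≈ 0.3961.
Y–Z: 6/26 sites differ → p ≈ 0.230769, d = −0.75 ln(1 − 0.307692) = 0.275793 ≈ 0.2758.

d(X,Y) = 0.5393, d(X,Z) = 0.3961, d(Y,Z) = 0.2758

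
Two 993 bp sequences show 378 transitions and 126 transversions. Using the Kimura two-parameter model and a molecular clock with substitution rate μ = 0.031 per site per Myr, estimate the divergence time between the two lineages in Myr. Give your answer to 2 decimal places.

18.85

P = 378/993 ≈ 0.380665 and Q = 126/993 ≈ 0.126888.
Under the Kimura two-parameter model, d = −½ ln(1 − 2P − Q) − ¼ ln(1 − 2Q).
1 − 2P − Q = 0.111782, giving −½ ln(0.111782) = 1.095602.
1 − 2Q = 0.746224, giving −¼ ln(0.746224) = 0.073182.
d = 1.095602 + 0.073182 = 1.168784.
Under a molecular clock d = 2μt, so t = d/(2μ) = 1.168784 / (2 × 0.031) = 18.85 Myr.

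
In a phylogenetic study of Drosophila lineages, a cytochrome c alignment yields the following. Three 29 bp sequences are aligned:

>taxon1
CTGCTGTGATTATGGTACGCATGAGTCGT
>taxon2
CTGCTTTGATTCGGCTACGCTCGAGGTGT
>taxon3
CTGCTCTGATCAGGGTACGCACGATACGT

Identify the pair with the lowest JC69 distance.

taxon1 and taxon3

taxon1–taxon2: 8/29 differ, p = 0.276, d = 0.344.
taxon1–taxon3: 6/29 differ, p = 0.207, d = 0.242.
taxon2–taxon3: 8/29 differ, p = 0.276, d = 0.344.
The smallest distance is between taxon1 and taxon3.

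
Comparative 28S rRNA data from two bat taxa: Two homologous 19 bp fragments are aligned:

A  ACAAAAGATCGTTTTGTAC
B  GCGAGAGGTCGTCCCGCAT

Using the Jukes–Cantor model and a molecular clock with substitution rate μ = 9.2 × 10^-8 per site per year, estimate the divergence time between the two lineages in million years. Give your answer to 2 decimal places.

4.07

The sequences differ at 9 of 19 sites (1, 3, 5, 8, 13, 14, 15, 17, 19), so p = 9/19 ≈ 0.473684.
d = −(3/4) ln(1 − 4p/3) = −0.75 ln(1 − 0.631579) = −0.75 ln(0.368421)
  = −0.75 × (-0.998529) = 0.748897 substitutions/site.
Under a molecular clock d = 2μt, so t = d/(2μ) = 0.748897 / (2 × 9.2 × 10^-8) = 4.07 million years.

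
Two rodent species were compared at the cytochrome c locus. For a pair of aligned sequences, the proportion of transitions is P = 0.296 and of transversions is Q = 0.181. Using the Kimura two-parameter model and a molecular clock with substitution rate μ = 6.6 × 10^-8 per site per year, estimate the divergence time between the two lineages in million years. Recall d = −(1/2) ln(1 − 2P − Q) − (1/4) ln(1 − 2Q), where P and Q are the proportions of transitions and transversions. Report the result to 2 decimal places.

6.47

Under the Kimura two-parameter model, d = −½ ln(1 − 2P − Q) − ¼ ln(1 − 2Q).
1 − 2P − Q = 0.227, giving −½ ln(0.227) = 0.741403.
1 − 2Q = 0.638, giving −¼ ln(0.638) = 0.112354.
d = 0.741403 + 0.112354 = 0.853757.
Under a molecular clock d = 2μt, so t = d/(2μ) = 0.853757 / (2 × 6.6 × 10^-8) = 6.47 million years.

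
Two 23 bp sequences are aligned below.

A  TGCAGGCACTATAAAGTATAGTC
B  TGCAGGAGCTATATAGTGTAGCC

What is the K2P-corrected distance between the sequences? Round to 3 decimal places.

Of 23 sites, 3 differences are transitions and 2 are transversions, so P = 3/23 ≈ 0.130435 and Q = 2/23 ≈ 0.086957.
Under the Kimura two-parameter model, d = −½ ln(1 − 2P − Q) − ¼ ln(1 − 2Q).
1 − 2P − Q = 0.652173, giving −½ ln(0.652173) = 0.213723.
1 − 2Q = 0.826086, giving −¼ ln(0.826086) = 0.047764.
d = 0.213723 + 0.047764 = 0.261487.

0.261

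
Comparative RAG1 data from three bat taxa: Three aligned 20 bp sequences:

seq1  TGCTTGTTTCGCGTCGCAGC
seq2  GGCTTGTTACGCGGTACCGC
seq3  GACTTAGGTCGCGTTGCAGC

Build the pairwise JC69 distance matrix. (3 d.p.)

seq1–seq2: 6/20 sites differ → p = 0.3, d = −0.75 ln(1 − 0.4) = 0.383119 ≈ 0.383.
seq1–seq3: 6/20 sites differ → p = 0.3, d = −0.75 ln(1 − 0.4) = 0.383119 ≈ 0.383.
seq2–seq3: 8/20 sites differ → p = 0.4, d = −0.75 ln(1 − 0.533333) = 0.571605 ≈ 0.572.

d(seq1,seq2) = 0.383, d(seq1,seq3) = 0.383, d(seq2,seq3) = 0.572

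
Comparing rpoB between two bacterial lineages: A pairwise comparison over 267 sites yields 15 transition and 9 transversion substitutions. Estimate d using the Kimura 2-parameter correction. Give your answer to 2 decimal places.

0.10

P = 15/267 ≈ 0.05618 and Q = 9/267 ≈ 0.033708.
Under the Kimura two-parameter model, d = −½ ln(1 − 2P − Q) − ¼ ln(1 − 2Q).
1 − 2P − Q = 0.853932, giving −½ ln(0.853932) = 0.078952.
1 − 2Q = 0.932584, giving −¼ ln(0.932584) = 0.017449.
d = 0.078952 + 0.017449 = 0.096401.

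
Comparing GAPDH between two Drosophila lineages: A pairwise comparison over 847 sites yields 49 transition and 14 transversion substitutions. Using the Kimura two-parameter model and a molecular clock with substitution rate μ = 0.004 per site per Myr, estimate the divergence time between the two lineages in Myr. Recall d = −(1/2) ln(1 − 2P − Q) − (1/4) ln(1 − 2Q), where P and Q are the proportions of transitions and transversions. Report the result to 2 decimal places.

P = 49/847 ≈ 0.057851 and Q = 14/847 ≈ 0.016529.
Under the Kimura two-parameter model, d = −½ ln(1 − 2P − Q) − ¼ ln(1 − 2Q).
1 − 2P − Q = 0.867769, giving −½ ln(0.867769) = 0.070915.
1 − 2Q = 0.966942, giving −¼ ln(0.966942) = 0.008404.
d = 0.070915 + 0.008404 = 0.079319.
Under a molecular clock d = 2μt, so t = d/(2μ) = 0.079319 / (2 × 0.004) = 9.91 Myr.

9.91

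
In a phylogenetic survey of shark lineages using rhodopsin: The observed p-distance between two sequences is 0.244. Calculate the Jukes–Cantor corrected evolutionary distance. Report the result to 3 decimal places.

d = −(3/4) ln(1 − 4p/3) = −0.75 ln(1 − 0.325333) = −0.75 ln(0.674667)
  = −0.75 × (-0.393536) = 0.295152 substitutions/site.

0.295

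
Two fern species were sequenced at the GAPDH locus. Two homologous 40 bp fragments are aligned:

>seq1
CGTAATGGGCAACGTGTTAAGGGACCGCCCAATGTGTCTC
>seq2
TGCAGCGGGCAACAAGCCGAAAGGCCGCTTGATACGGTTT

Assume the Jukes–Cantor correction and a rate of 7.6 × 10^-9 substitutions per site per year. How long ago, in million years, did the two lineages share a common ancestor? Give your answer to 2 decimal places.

54.21

The sequences differ at 20 of 40 sites, so p = 20/40 = 0.5.
d = −(3/4) ln(1 − 4p/3) = −0.75 ln(1 − 0.666667) = −0.75 ln(0.333333)
  = −0.75 × (-1.098613) = 0.823960 substitutions/site.
Under a molecular clock d = 2μt, so t = d/(2μ) = 0.823960 / (2 × 7.6 × 10^-9) = 54.21 million years.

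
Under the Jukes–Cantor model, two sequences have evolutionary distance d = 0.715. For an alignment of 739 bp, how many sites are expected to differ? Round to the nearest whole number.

Invert JC69: p = (3/4)(1 − e^(−4d/3)) = 0.75 × (1 − e^(-0.953333)) = 0.75 × (1 − 0.385454) = 0.460910.
Expected differing sites = pL ≈ 0.460910 × 739 = 340.61249 ≈ 341.

341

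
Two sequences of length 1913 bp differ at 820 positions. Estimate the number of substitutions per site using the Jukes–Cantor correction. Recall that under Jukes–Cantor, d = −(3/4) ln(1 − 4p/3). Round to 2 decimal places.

p = 820/1913 ≈ 0.428646.
d = −(3/4) ln(1 − 4p/3) = −0.75 ln(1 − 0.571528) = −0.75 ln(0.428472)
  = −0.75 × (-0.847530) = 0.635648 substitutions/site.

0.64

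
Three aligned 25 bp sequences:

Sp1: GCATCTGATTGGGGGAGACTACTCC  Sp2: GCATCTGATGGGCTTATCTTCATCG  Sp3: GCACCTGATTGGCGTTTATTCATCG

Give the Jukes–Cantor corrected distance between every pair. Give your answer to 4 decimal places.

d(Sp1,Sp2) = 0.5716, d(Sp1,Sp3) = 0.4904, d(Sp2,Sp3) = 0.2326

Sp1–Sp2: 10/25 sites differ → p = 0.4, d = −0.75 ln(1 − 0.533333) = 0.571605 ≈ 0.5716.
Sp1–Sp3: 9/25 sites differ → p = 0.36, d = −0.75 ln(1 − 0.48) = 0.490445 ≈ 0.4904.
Sp2–Sp3: 5/25 sites differ → p = 0.2, d = −0.75 ln(1 − 0.266667) = 0.232617 ≈ 0.2326.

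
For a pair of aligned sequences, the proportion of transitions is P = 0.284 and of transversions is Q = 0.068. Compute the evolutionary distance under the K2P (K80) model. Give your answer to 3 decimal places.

Under the Kimura two-parameter model, d = −½ ln(1 − 2P − Q) − ¼ ln(1 − 2Q).
1 − 2P − Q = 0.364, giving −½ ln(0.364) = 0.505301.
1 − 2Q = 0.864, giving −¼ ln(0.864) = 0.036546.
d = 0.505301 + 0.036546 = 0.541847.

0.542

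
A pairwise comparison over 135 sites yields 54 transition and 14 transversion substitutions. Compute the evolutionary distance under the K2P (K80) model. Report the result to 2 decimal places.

P = 54/135 = 0.4 and Q = 14/135 ≈ 0.103704.
Under the Kimura two-parameter model, d = −½ ln(1 − 2P − Q) − ¼ ln(1 − 2Q).
1 − 2P − Q = 0.096296, giving −½ ln(0.096296) = 1.170164.
1 − 2Q = 0.792592, giving −¼ ln(0.792592) = 0.058112.
d = 1.170164 + 0.058112 = 1.228276.

1.23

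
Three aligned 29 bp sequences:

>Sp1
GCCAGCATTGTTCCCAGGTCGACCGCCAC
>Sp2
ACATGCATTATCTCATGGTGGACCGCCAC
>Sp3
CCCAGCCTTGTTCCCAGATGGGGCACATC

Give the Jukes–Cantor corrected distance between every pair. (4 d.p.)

d(Sp1,Sp2) = 0.4006, d(Sp1,Sp3) = 0.4006, d(Sp2,Sp3) = 0.8776

Sp1–Sp2: 9/29 sites differ → p ≈ 0.310345, d = −0.75 ln(1 − 0.413793) = 0.400562 ≈ 0.4006.
Sp1–Sp3: 9/29 sites differ → p ≈ 0.310345, d = −0.75 ln(1 − 0.413793) = 0.400562 ≈ 0.4006.
Sp2–Sp3: 15/29 sites differ → p ≈ 0.517241, d = −0.75 ln(1 − 0.689655) = 0.877553 ≈ 0.8776.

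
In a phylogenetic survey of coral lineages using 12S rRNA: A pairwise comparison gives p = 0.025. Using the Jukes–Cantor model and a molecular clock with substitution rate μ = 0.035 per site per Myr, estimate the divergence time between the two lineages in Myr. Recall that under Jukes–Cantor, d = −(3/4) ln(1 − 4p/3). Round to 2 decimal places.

d = −(3/4) ln(1 − 4p/3) = −0.75 ln(1 − 0.033333) = −0.75 ln(0.966667)
  = −0.75 × (-0.033901) = 0.025426 substitutions/site.
Under a molecular clock d = 2μt, so t = d/(2μ) = 0.025426 / (2 × 0.035) = 0.36 Myr.

0.36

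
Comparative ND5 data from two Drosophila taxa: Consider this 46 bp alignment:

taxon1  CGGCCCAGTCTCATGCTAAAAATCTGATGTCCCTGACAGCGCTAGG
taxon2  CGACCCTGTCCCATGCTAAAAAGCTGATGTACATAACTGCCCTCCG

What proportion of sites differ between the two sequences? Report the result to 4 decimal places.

The sequences differ at 11 of 46 positions.
p = 11/46 = 0.239130… ≈ 0.2391 (to 4 d.p.).

0.2391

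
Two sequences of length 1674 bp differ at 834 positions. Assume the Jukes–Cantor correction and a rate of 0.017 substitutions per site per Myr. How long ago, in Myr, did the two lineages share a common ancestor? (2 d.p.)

p = 834/1674 ≈ 0.498208.
d = −(3/4) ln(1 − 4p/3) = −0.75 ln(1 − 0.664277) = −0.75 ln(0.335723)
  = −0.75 × (-1.091469) = 0.818602 substitutions/site.
Under a molecular clock d = 2μt, so t = d/(2μ) = 0.818602 / (2 × 0.017) = 24.08 Myr.

24.08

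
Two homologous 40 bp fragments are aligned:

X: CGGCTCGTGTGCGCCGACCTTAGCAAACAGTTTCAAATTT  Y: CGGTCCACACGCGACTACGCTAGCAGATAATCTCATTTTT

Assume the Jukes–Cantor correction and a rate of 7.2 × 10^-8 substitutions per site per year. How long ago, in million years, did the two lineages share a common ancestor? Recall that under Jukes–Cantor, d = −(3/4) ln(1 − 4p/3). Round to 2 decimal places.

The sequences differ at 16 of 40 sites, so p = 16/40 = 0.4.
d = −(3/4) ln(1 − 4p/3) = −0.75 ln(1 − 0.533333) = −0.75 ln(0.466667)
  = −0.75 × (-0.762139) = 0.571604 substitutions/site.
Under a molecular clock d = 2μt, so t = d/(2μ) = 0.571604 / (2 × 7.2 × 10^-8) = 3.97 million years.

3.97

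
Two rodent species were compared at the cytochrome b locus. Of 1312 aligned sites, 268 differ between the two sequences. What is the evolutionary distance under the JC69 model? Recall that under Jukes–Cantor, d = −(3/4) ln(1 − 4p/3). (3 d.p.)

p = 268/1312 ≈ 0.204268.
d = −(3/4) ln(1 − 4p/3) = −0.75 ln(1 − 0.272357) = −0.75 ln(0.727643)
  = −0.75 × (-0.317945) = 0.238459 substitutions/site.

0.238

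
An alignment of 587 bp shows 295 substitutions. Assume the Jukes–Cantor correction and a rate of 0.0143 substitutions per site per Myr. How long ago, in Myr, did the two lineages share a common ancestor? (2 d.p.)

p = 295/587 ≈ 0.502555.
d = −(3/4) ln(1 − 4p/3) = −0.75 ln(1 − 0.670073) = −0.75 ln(0.329927)
  = −0.75 × (-1.108884) = 0.831663 substitutions/site.
Under a molecular clock d = 2μt, so t = d/(2μ) = 0.831663 / (2 × 0.0143) = 29.08 Myr.

29.08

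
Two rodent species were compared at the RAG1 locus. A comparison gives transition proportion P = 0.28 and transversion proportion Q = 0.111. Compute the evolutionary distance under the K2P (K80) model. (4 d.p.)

Under the Kimura two-parameter model, d = −½ ln(1 − 2P − Q) − ¼ ln(1 − 2Q).
1 − 2P − Q = 0.329, giving −½ ln(0.329) = 0.555849.
1 − 2Q = 0.778, giving −¼ ln(0.778) = 0.062757.
d = 0.555849 + 0.062757 = 0.618606.

0.6186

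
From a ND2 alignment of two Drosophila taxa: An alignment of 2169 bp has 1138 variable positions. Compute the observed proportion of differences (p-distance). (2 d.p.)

p = 1138/2169 = 0.524665… ≈ 0.52 (to 2 d.p.).

0.52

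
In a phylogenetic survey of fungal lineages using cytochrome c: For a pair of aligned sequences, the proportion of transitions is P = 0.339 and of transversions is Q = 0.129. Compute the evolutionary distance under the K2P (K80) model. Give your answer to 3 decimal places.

Under the Kimura two-parameter model, d = −½ ln(1 − 2P − Q) − ¼ ln(1 − 2Q).
1 − 2P − Q = 0.193, giving −½ ln(0.193) = 0.822533.
1 − 2Q = 0.742, giving −¼ ln(0.742) = 0.074602.
d = 0.822533 + 0.074602 = 0.897135.

0.897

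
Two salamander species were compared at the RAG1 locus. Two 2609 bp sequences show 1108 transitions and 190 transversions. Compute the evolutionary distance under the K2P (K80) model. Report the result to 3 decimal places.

1.316

P = 1108/2609 ≈ 0.424684 and Q = 190/2609 ≈ 0.072825.
Under the Kimura two-parameter model, d = −½ ln(1 − 2P − Q) − ¼ ln(1 − 2Q).
1 − 2P − Q = 0.077807, giving −½ ln(0.077807) = 1.276762.
1 − 2Q = 0.85435, giving −¼ ln(0.85435) = 0.039354.
d = 1.276762 + 0.039354 = 1.316116.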